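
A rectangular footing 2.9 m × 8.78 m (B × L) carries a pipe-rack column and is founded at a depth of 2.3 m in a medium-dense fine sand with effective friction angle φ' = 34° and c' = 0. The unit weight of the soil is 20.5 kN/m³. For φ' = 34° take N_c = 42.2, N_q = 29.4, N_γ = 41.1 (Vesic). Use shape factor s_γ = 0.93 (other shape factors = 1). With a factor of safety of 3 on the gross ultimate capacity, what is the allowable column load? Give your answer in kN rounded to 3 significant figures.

Effective surcharge at the founding depth q = γ·D_f = 20.5 × 2.3 = 47.15 kPa.
q_ult = q·N_q + 0.5·γ·B·N_γ·s_γ
     = 47.15 × 29.4 + 0.5 × 20.5 × 2.9 × 41.1 × 0.93
     = 1386.2 + 1136.2 = 2522.4 kPa.
Gross allowable pressure q_all = 2522.4 / 3 = 840.8 kPa.
Footing area = 25.462 m², so allowable column load = 840.8 × 25.462 = 21408 kN.

P_all ≈ 21400 kN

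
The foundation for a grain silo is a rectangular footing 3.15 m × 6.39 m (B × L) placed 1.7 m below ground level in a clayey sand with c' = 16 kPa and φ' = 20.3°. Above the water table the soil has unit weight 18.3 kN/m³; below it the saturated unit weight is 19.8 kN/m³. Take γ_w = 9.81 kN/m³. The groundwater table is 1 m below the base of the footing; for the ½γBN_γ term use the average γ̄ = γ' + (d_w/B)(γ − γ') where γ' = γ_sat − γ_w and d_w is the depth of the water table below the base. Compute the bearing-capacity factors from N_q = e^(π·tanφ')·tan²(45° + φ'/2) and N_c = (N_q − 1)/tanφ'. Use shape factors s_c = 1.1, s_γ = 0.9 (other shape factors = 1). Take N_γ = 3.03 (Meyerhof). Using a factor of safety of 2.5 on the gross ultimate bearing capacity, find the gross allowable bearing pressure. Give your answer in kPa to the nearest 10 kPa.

N_q = e^(π·tan20.3°)·tan²(55.15°) = 6.59; N_c = (N_q − 1)/tanφ' = 15.12.
q = γ·D_f = 18.3 × 1.7 = 31.11 kPa.
γ' = 9.99 kN/m³; averaging over the depth B below the base, γ̄ = γ' + (d_w/B)(γ − γ') = 12.628 kN/m³.
c·N_c·s_c = 16 × 15.12 × 1.1 = 266.11 kPa
q·N_q = 31.11 × 6.5931 = 205.11 kPa
0.5·γ·B·N_γ·s_γ = 0.5 × 12.628 × 3.15 × 3.03 × 0.9 = 54.238 kPa
q_ult = 266.11 + 205.11 + 54.238 = 525.46 kPa.
q_all = 525.46 / 2.5 = 210.19 kPa.

q_all ≈ 210 kPa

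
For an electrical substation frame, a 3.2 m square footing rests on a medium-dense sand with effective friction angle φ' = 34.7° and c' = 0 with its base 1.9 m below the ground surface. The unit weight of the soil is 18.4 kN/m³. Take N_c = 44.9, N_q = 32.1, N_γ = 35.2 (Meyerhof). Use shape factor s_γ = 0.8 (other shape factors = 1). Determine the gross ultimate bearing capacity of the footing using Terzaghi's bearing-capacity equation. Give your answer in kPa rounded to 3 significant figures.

q = γ·D_f = 18.4 × 1.9 = 34.96 kPa.
q·N_q = 34.96 × 32.1 = 1122.2 kPa
0.5·γ·B·N_γ·s_γ = 0.5 × 18.4 × 3.2 × 35.2 × 0.8 = 829.03 kPa
q_ult = 1122.2 + 829.03 = 1951.2 kPa.

q_ult ≈ 1950 kPa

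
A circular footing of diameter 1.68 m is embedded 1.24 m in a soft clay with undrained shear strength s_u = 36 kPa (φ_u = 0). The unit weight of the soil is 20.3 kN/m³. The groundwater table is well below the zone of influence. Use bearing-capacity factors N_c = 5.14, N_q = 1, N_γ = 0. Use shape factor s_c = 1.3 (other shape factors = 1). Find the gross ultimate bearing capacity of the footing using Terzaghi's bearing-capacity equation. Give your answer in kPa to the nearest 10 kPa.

Overburden at base level: q = 20.3 × 1.24 = 25.172 kPa.
Cohesion term c·N_c·s_c = 36 × 5.14 × 1.3 = 240.55 kPa; surcharge term q·N_q = 25.172 × 1 = 25.172 kPa.
q_ult = 240.55 + 25.172 = 265.72 kPa.

q_ult ≈ 270 kPa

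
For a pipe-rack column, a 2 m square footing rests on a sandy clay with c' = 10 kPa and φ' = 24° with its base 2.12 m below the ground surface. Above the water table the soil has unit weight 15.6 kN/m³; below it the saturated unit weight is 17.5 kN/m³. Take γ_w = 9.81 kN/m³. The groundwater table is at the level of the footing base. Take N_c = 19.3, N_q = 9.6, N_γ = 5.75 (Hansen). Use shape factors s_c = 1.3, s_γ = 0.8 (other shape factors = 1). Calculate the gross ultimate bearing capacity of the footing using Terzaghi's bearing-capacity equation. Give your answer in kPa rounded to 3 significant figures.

q_ult ≈ 604 kPa

Overburden at base level: q = 15.6 × 2.12 = 33.072 kPa.
Below the base the soil is submerged, so the ½γBN_γ term uses γ' = 17.5 − 9.81 = 7.69 kN/m³.
Cohesion term c·N_c·s_c = 10 × 19.3 × 1.3 = 250.9 kPa; surcharge term q·N_q = 33.072 × 9.6 = 317.49 kPa; self-weight term 0.5·γ·B·N_γ·s_γ = 0.5 × 7.69 × 2 × 5.75 × 0.8 = 35.374 kPa.
q_ult = 250.9 + 317.49 + 35.374 = 603.77 kPa.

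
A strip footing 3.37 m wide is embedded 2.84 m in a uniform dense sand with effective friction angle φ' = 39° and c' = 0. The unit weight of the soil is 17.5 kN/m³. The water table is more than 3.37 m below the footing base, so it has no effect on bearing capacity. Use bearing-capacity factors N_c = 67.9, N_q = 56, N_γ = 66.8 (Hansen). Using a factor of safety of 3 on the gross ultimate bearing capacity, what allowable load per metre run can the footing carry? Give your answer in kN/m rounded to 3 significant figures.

≈ 5340 kN/m

Effective surcharge at the founding depth q = γ·D_f = 17.5 × 2.84 = 49.7 kPa.
q_ult = q·N_q + 0.5·γ·B·N_γ
     = 49.7 × 56 + 0.5 × 17.5 × 3.37 × 66.8
     = 2783.2 + 1969.8 = 4753 kPa.
Gross allowable pressure q_all = 4753 / 3 = 1584.3 kPa.
Allowable wall load = q_all × B = 1584.3 × 3.37 = 5339.2 kN per metre run.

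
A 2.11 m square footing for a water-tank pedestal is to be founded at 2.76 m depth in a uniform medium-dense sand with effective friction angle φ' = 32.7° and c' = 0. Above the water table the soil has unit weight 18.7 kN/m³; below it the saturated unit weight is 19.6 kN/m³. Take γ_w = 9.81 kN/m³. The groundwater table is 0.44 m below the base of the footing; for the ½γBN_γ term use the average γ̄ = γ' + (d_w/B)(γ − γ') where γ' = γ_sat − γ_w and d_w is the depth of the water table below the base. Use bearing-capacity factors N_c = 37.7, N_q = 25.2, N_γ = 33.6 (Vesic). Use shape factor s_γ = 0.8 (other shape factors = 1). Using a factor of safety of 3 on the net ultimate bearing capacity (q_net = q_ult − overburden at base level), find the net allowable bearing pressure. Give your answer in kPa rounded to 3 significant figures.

q = γ·D_f = 18.7 × 2.76 = 51.612 kPa.
γ' = 9.79 kN/m³; averaging over the depth B below the base, γ̄ = γ' + (d_w/B)(γ − γ') = 11.648 kN/m³.
q·N_q = 51.612 × 25.2 = 1300.6 kPa
0.5·γ·B·N_γ·s_γ = 0.5 × 11.648 × 2.11 × 33.6 × 0.8 = 330.32 kPa
q_ult = 1300.6 + 330.32 = 1630.9 kPa.
q_net = 1630.9 − 51.612 = 1579.3 kPa.
q_all(net) = 1579.3 / 3 = 526.44 kPa.

q_all(net) ≈ 526 kPa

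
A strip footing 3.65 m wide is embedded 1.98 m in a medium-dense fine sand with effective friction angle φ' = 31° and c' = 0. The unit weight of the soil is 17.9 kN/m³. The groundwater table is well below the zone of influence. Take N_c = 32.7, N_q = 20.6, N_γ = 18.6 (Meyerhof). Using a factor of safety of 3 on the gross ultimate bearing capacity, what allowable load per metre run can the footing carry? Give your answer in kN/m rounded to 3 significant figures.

q = γ·D_f = 17.9 × 1.98 = 35.442 kPa.
q·N_q = 35.442 × 20.6 = 730.11 kPa
0.5·γ·B·N_γ = 0.5 × 17.9 × 3.65 × 18.6 = 607.62 kPa
q_ult = 730.11 + 607.62 = 1337.7 kPa.
Gross allowable pressure q_all = 1337.7 / 3 = 445.91 kPa.
Allowable wall load = q_all × B = 445.91 × 3.65 = 1627.6 kN per metre run.

≈ 1630 kN/m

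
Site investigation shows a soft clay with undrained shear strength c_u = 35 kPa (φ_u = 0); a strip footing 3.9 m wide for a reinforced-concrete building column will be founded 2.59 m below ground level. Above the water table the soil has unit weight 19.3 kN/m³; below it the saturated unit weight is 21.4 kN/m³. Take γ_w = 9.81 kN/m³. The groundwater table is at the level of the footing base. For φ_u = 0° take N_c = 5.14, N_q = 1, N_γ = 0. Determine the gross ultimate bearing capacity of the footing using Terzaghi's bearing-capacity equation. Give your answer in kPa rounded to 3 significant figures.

q = γ·D_f = 19.3 × 2.59 = 49.987 kPa.
c·N_c = 35 × 5.14 = 179.9 kPa
q·N_q = 49.987 × 1 = 49.987 kPa
q_ult = 179.9 + 49.987 = 229.89 kPa.

q_ult ≈ 230 kPa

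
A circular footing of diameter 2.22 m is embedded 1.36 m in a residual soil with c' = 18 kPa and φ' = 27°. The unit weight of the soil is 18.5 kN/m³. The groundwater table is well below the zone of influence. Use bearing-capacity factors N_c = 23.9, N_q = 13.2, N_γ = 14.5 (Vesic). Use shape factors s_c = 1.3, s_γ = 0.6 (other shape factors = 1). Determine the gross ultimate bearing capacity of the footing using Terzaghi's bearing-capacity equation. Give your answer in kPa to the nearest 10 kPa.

Effective surcharge at the founding depth q = γ·D_f = 18.5 × 1.36 = 25.16 kPa.
q_ult = c·N_c·s_c + q·N_q + 0.5·γ·B·N_γ·s_γ
     = 18 × 23.9 × 1.3 + 25.16 × 13.2 + 0.5 × 18.5 × 2.22 × 14.5 × 0.6
     = 559.26 + 332.11 + 178.65 = 1070 kPa.

q_ult ≈ 1070 kPa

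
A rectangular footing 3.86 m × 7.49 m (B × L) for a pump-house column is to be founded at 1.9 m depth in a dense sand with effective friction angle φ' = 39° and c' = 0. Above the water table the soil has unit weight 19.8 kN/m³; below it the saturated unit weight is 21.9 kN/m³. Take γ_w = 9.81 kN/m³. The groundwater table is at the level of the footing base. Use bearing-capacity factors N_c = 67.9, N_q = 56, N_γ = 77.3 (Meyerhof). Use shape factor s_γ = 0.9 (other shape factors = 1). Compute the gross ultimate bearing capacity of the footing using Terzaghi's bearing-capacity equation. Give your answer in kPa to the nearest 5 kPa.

Effective surcharge at the founding depth q = γ·D_f = 19.8 × 1.9 = 37.62 kPa.
The water table coincides with the base, so in the self-weight term γ → γ' = 12.09 kN/m³.
q_ult = q·N_q + 0.5·γ·B·N_γ·s_γ
     = 37.62 × 56 + 0.5 × 12.09 × 3.86 × 77.3 × 0.9
     = 2106.7 + 1623.3 = 3730 kPa.

q_ult ≈ 3730 kPa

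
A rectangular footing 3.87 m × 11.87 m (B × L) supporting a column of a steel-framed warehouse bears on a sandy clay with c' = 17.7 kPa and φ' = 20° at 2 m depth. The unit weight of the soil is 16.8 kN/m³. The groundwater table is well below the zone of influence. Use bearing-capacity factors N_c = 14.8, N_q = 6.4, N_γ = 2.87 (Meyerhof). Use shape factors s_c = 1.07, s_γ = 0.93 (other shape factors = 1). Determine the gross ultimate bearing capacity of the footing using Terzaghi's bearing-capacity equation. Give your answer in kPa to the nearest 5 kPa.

Effective surcharge at the founding depth q = γ·D_f = 16.8 × 2 = 33.6 kPa.
q_ult = c·N_c·s_c + q·N_q + 0.5·γ·B·N_γ·s_γ
     = 17.7 × 14.8 × 1.07 + 33.6 × 6.4 + 0.5 × 16.8 × 3.87 × 2.87 × 0.93
     = 280.3 + 215.04 + 86.767 = 582.1 kPa.

q_ult ≈ 580 kPa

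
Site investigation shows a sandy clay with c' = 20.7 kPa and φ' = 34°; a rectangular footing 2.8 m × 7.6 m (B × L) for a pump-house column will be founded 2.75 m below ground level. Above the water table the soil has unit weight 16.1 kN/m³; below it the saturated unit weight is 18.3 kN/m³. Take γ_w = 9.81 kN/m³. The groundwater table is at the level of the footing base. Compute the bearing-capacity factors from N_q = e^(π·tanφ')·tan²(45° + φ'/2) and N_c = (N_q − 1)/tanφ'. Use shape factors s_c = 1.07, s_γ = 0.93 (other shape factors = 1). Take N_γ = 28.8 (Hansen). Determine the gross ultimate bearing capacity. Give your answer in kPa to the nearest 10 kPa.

q_ult ≈ 2560 kPa

tan34° = 0.6745, so N_q = e^(π×0.6745)·tan²(62°) = 8.323 × 3.537 = 29.44.
N_c = (29.44 − 1)/tan34° = 42.16.
Effective surcharge at the founding depth q = γ·D_f = 16.1 × 2.75 = 44.275 kPa.
The water table coincides with the base, so in the self-weight term γ → γ' = 8.49 kN/m³.
q_ult = c·N_c·s_c + q·N_q + 0.5·γ·B·N_γ·s_γ
     = 20.7 × 42.164 × 1.07 + 44.275 × 29.44 + 0.5 × 8.49 × 2.8 × 28.8 × 0.93
     = 933.88 + 1303.4 + 318.35 = 2555.7 kPa.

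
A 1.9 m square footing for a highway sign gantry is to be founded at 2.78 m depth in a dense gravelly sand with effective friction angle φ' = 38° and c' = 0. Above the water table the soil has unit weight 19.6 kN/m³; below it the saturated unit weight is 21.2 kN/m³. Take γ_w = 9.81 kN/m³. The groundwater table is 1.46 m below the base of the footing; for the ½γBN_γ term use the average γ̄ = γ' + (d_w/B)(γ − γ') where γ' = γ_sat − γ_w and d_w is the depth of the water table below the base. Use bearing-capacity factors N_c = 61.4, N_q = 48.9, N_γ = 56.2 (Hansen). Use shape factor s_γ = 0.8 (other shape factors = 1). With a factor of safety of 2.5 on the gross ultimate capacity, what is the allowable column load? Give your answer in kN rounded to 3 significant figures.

P_all ≈ 4940 kN

Effective surcharge at the founding depth q = γ·D_f = 19.6 × 2.78 = 54.488 kPa.
With d_w = 1.46 m < B, γ̄ = 11.39 + (1.46/1.9) × (19.6 − 11.39) = 17.699 kN/m³.
q_ult = q·N_q + 0.5·γ·B·N_γ·s_γ
     = 54.488 × 48.9 + 0.5 × 17.699 × 1.9 × 56.2 × 0.8
     = 2664.5 + 755.95 = 3420.4 kPa.
Gross allowable pressure q_all = 3420.4 / 2.5 = 1368.2 kPa.
Footing area = 3.61 m², so allowable column load = 1368.2 × 3.61 = 4939.1 kN.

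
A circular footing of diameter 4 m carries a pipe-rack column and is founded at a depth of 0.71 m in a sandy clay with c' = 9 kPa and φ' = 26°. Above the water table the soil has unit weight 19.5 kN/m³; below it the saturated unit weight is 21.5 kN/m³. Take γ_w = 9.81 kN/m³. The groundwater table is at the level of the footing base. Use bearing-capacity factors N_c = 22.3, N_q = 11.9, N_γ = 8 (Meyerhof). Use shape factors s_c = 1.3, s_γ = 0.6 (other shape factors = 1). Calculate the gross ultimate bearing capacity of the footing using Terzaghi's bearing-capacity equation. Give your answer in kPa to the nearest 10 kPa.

q_ult ≈ 540 kPa

q = γ·D_f = 19.5 × 0.71 = 13.845 kPa.
For the ½γBN_γ term take γ' = 21.5 − 9.81 = 11.69 kN/m³ (soil below base is submerged).
c·N_c·s_c = 9 × 22.3 × 1.3 = 260.91 kPa
q·N_q = 13.845 × 11.9 = 164.76 kPa
0.5·γ·B·N_γ·s_γ = 0.5 × 11.69 × 4 × 8 × 0.6 = 112.22 kPa
q_ult = 260.91 + 164.76 + 112.22 = 537.89 kPa.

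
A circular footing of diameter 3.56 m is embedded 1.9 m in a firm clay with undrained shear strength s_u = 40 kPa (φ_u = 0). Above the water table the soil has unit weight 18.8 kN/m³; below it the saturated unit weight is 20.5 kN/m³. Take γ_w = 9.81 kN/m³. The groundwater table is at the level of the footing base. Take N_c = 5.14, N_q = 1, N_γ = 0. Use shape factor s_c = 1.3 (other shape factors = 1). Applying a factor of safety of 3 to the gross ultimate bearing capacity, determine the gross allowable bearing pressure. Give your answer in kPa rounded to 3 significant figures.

q_all ≈ 101 kPa

Overburden at base level: q = 18.8 × 1.9 = 35.72 kPa.
Cohesion term c·N_c·s_c = 40 × 5.14 × 1.3 = 267.28 kPa; surcharge term q·N_q = 35.72 × 1 = 35.72 kPa.
q_ult = 267.28 + 35.72 = 303 kPa.
q_all = q_ult / FS = 303 / 3 = 101 kPa.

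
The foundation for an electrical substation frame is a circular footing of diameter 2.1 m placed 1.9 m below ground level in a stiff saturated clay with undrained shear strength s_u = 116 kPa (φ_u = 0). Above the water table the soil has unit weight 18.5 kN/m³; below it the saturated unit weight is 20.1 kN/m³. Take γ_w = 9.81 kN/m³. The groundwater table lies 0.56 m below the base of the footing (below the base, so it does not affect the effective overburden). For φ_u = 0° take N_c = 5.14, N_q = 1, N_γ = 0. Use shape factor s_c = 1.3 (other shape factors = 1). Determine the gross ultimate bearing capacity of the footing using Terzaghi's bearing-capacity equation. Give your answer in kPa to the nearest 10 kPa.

q_ult ≈ 810 kPa

Effective surcharge at the founding depth q = γ·D_f = 18.5 × 1.9 = 35.15 kPa.
q_ult = c·N_c·s_c + q·N_q
     = 116 × 5.14 × 1.3 + 35.15 × 1
     = 775.11 + 35.15 = 810.26 kPa.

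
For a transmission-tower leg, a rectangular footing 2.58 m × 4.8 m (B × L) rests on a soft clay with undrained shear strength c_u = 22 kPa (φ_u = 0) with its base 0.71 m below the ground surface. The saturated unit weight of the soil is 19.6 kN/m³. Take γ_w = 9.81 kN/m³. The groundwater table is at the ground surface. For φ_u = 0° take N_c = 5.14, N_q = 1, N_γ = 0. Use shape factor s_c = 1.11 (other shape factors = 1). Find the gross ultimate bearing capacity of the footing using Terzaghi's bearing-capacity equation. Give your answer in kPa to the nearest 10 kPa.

q_ult ≈ 130 kPa

Water table at ground surface, so effective unit weight γ' = 19.6 − 9.81 = 9.79 kN/m³ is used throughout; overburden q = 9.79 × 0.71 = 6.9509 kPa.
Cohesion term c·N_c·s_c = 22 × 5.14 × 1.11 = 125.52 kPa; surcharge term q·N_q = 6.9509 × 1 = 6.9509 kPa.
q_ult = 125.52 + 6.9509 = 132.47 kPa.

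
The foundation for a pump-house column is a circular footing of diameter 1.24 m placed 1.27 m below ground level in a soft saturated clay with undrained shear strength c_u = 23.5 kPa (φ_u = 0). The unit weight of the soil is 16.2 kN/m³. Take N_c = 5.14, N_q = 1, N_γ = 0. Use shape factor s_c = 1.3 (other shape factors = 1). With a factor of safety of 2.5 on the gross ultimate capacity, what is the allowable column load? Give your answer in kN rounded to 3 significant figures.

Effective surcharge at the founding depth q = γ·D_f = 16.2 × 1.27 = 20.574 kPa.
q_ult = c·N_c·s_c + q·N_q
     = 23.5 × 5.14 × 1.3 + 20.574 × 1
     = 157.03 + 20.574 = 177.6 kPa.
Gross allowable pressure q_all = 177.6 / 2.5 = 71.04 kPa.
Footing area = 1.2076 m², so allowable column load = 71.04 × 1.2076 = 85.788 kN.

P_all ≈ 85.8 kN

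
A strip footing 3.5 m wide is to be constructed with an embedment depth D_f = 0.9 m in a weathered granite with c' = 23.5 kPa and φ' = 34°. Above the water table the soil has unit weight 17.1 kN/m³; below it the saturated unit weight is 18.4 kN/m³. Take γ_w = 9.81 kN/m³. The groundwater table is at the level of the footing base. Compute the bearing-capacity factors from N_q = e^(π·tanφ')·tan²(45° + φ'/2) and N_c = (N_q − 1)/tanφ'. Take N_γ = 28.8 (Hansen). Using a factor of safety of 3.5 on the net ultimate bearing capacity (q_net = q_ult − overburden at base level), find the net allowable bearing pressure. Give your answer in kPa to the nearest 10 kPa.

q_all(net) ≈ 530 kPa

N_q = e^(π·tan34°)·tan²(62°) = 29.44; N_c = (N_q − 1)/tanφ' = 42.16.
q = γ·D_f = 17.1 × 0.9 = 15.39 kPa.
For the ½γBN_γ term take γ' = 18.4 − 9.81 = 8.59 kN/m³ (soil below base is submerged).
c·N_c = 23.5 × 42.164 = 990.85 kPa
q·N_q = 15.39 × 29.44 = 453.08 kPa
0.5·γ·B·N_γ = 0.5 × 8.59 × 3.5 × 28.8 = 432.94 kPa
q_ult = 990.85 + 453.08 + 432.94 = 1876.9 kPa.
q_net = 1876.9 − 15.39 = 1861.5 kPa.
q_all(net) = 1861.5 / 3.5 = 531.85 kPa.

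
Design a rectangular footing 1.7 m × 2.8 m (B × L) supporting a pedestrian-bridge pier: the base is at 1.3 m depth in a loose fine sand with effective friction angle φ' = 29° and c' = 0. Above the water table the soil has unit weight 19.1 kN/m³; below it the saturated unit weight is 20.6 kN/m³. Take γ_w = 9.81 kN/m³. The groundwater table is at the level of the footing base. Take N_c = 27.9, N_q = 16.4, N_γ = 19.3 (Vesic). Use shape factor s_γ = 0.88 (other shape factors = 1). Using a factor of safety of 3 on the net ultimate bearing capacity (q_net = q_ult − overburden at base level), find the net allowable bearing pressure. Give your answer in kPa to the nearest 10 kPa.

q_all(net) ≈ 180 kPa

Overburden at base level: q = 19.1 × 1.3 = 24.83 kPa.
Below the base the soil is submerged, so the ½γBN_γ term uses γ' = 20.6 − 9.81 = 10.79 kN/m³.
Surcharge term q·N_q = 24.83 × 16.4 = 407.21 kPa; self-weight term 0.5·γ·B·N_γ·s_γ = 0.5 × 10.79 × 1.7 × 19.3 × 0.88 = 155.77 kPa.
q_ult = 407.21 + 155.77 = 562.98 kPa.
q_net = 562.98 − 24.83 = 538.15 kPa.
q_all(net) = 538.15 / 3 = 179.38 kPa.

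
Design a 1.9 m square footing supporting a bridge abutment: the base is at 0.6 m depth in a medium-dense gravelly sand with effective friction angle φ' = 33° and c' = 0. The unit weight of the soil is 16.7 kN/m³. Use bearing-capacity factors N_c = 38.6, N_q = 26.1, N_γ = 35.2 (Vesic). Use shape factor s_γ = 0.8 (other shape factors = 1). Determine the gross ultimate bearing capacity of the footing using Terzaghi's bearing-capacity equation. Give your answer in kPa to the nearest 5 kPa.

Overburden at base level: q = 16.7 × 0.6 = 10.02 kPa.
Surcharge term q·N_q = 10.02 × 26.1 = 261.52 kPa; self-weight term 0.5·γ·B·N_γ·s_γ = 0.5 × 16.7 × 1.9 × 35.2 × 0.8 = 446.76 kPa.
q_ult = 261.52 + 446.76 = 708.28 kPa.

q_ult ≈ 710 kPa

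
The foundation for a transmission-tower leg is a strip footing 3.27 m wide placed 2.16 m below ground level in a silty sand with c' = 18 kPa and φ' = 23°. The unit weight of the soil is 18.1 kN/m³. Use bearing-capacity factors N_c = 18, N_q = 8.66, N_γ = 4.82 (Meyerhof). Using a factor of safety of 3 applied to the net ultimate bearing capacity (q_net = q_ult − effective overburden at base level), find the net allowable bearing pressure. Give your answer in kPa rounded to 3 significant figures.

q_all(net) ≈ 255 kPa

Effective surcharge at the founding depth q = γ·D_f = 18.1 × 2.16 = 39.096 kPa.
q_ult = c·N_c + q·N_q + 0.5·γ·B·N_γ
     = 18 × 18 + 39.096 × 8.66 + 0.5 × 18.1 × 3.27 × 4.82
     = 324 + 338.57 + 142.64 = 805.21 kPa.
Net ultimate: q_net = 805.21 − 39.096 = 766.12 kPa.
q_all(net) = 766.12 / 3 = 255.37 kPa.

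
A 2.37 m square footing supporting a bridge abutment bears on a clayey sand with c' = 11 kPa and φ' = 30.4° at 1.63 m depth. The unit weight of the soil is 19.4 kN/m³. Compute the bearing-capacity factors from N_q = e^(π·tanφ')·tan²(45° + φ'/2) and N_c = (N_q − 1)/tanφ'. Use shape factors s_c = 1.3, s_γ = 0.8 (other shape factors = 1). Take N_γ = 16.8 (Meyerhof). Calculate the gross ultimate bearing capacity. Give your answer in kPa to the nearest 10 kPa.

q_ult ≈ 1360 kPa

tan30.4° = 0.5867, so N_q = e^(π×0.5867)·tan²(60.2°) = 6.316 × 3.049 = 19.26.
N_c = (19.26 − 1)/tan30.4° = 31.12.
Overburden at base level: q = 19.4 × 1.63 = 31.622 kPa.
Cohesion term c·N_c·s_c = 11 × 31.12 × 1.3 = 445.02 kPa; surcharge term q·N_q = 31.622 × 19.258 = 608.98 kPa; self-weight term 0.5·γ·B·N_γ·s_γ = 0.5 × 19.4 × 2.37 × 16.8 × 0.8 = 308.97 kPa.
q_ult = 445.02 + 608.98 + 308.97 = 1363 kPa.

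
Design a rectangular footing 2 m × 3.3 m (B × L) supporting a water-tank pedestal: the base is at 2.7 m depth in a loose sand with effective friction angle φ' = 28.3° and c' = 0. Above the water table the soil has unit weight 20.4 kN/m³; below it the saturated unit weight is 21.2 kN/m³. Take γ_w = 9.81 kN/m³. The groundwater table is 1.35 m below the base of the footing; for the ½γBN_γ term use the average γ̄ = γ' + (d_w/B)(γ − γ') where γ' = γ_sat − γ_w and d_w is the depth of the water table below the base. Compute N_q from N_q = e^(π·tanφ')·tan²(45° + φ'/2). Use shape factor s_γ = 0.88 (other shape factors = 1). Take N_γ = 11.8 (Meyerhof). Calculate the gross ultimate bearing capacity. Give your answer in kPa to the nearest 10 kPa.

tan28.3° = 0.5384, so N_q = e^(π×0.5384)·tan²(59.15°) = 5.428 × 2.803 = 15.21.
Overburden at base level: q = 20.4 × 2.7 = 55.08 kPa.
The water table is 1.35 m below the base (< B = 2 m), so the ½γBN_γ term uses γ̄ = γ' + (d_w/B)(γ − γ') = 11.39 + (1.35/2)(20.4 − 11.39) = 17.472 kN/m³.
Surcharge term q·N_q = 55.08 × 15.214 = 838 kPa; self-weight term 0.5·γ·B·N_γ·s_γ = 0.5 × 17.472 × 2 × 11.8 × 0.88 = 181.43 kPa.
q_ult = 838 + 181.43 = 1019.4 kPa.

q_ult ≈ 1020 kPa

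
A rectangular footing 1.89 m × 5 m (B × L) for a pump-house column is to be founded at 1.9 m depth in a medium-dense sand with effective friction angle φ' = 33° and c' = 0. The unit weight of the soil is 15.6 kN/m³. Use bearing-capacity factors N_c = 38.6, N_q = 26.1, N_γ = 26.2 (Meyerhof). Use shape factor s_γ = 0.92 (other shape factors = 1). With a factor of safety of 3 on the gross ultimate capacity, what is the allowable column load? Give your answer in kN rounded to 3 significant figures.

Overburden at base level: q = 15.6 × 1.9 = 29.64 kPa.
Surcharge term q·N_q = 29.64 × 26.1 = 773.6 kPa; self-weight term 0.5·γ·B·N_γ·s_γ = 0.5 × 15.6 × 1.89 × 26.2 × 0.92 = 355.34 kPa.
q_ult = 773.6 + 355.34 = 1128.9 kPa.
Gross allowable pressure q_all = 1128.9 / 3 = 376.32 kPa.
Footing area = 9.45 m², so allowable column load = 376.32 × 9.45 = 3556.2 kN.

P_all ≈ 3560 kN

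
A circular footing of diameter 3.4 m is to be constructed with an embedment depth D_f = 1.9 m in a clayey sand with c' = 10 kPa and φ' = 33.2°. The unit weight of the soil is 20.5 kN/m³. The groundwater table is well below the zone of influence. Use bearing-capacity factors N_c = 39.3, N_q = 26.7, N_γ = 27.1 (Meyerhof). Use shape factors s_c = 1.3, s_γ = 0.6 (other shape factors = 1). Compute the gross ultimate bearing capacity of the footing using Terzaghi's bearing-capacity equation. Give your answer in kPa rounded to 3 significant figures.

q_ult ≈ 2120 kPa

q = γ·D_f = 20.5 × 1.9 = 38.95 kPa.
c·N_c·s_c = 10 × 39.3 × 1.3 = 510.9 kPa
q·N_q = 38.95 × 26.7 = 1040 kPa
0.5·γ·B·N_γ·s_γ = 0.5 × 20.5 × 3.4 × 27.1 × 0.6 = 566.66 kPa
q_ult = 510.9 + 1040 + 566.66 = 2117.5 kPa.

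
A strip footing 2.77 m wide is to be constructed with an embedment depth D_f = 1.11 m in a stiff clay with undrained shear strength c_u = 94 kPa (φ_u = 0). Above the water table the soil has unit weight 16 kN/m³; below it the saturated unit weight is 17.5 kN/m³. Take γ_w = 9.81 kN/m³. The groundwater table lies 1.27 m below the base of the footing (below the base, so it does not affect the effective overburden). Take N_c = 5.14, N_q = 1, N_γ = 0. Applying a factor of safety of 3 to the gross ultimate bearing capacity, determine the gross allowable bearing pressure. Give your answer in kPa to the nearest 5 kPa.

q_all ≈ 165 kPa

q = γ·D_f = 16 × 1.11 = 17.76 kPa.
c·N_c = 94 × 5.14 = 483.16 kPa
q·N_q = 17.76 × 1 = 17.76 kPa
q_ult = 483.16 + 17.76 = 500.92 kPa.
q_all = q_ult / FS = 500.92 / 3 = 166.97 kPa.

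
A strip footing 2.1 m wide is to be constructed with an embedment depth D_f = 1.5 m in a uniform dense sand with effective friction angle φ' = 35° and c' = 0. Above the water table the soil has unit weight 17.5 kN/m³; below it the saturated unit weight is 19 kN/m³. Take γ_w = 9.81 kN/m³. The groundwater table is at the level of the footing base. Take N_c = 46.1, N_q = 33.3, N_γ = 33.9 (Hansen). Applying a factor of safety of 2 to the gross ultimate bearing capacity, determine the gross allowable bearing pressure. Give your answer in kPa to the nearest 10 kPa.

q_all ≈ 600 kPa

q = γ·D_f = 17.5 × 1.5 = 26.25 kPa.
For the ½γBN_γ term take γ' = 19 − 9.81 = 9.19 kN/m³ (soil below base is submerged).
q·N_q = 26.25 × 33.3 = 874.12 kPa
0.5·γ·B·N_γ = 0.5 × 9.19 × 2.1 × 33.9 = 327.12 kPa
q_ult = 874.12 + 327.12 = 1201.2 kPa.
q_all = q_ult / FS = 1201.2 / 2 = 600.62 kPa.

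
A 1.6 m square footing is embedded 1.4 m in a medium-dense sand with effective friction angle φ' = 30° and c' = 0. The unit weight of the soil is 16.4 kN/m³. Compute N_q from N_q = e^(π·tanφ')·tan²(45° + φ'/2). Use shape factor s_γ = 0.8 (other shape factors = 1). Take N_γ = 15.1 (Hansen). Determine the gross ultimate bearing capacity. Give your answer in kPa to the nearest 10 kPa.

tan30° = 0.5774, so N_q = e^(π×0.5774)·tan²(60°) = 6.134 × 3.0 = 18.4.
Overburden at base level: q = 16.4 × 1.4 = 22.96 kPa.
Surcharge term q·N_q = 22.96 × 18.401 = 422.49 kPa; self-weight term 0.5·γ·B·N_γ·s_γ = 0.5 × 16.4 × 1.6 × 15.1 × 0.8 = 158.49 kPa.
q_ult = 422.49 + 158.49 = 580.98 kPa.

q_ult ≈ 580 kPa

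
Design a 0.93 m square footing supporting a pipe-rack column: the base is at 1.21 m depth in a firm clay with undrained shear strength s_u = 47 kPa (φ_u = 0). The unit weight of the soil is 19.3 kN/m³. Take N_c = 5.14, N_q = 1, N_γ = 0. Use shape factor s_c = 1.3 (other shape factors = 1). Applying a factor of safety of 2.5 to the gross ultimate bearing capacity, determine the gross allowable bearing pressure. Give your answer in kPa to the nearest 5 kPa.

Overburden at base level: q = 19.3 × 1.21 = 23.353 kPa.
Cohesion term c·N_c·s_c = 47 × 5.14 × 1.3 = 314.05 kPa; surcharge term q·N_q = 23.353 × 1 = 23.353 kPa.
q_ult = 314.05 + 23.353 = 337.41 kPa.
q_all = q_ult / FS = 337.41 / 2.5 = 134.96 kPa.

q_all ≈ 135 kPa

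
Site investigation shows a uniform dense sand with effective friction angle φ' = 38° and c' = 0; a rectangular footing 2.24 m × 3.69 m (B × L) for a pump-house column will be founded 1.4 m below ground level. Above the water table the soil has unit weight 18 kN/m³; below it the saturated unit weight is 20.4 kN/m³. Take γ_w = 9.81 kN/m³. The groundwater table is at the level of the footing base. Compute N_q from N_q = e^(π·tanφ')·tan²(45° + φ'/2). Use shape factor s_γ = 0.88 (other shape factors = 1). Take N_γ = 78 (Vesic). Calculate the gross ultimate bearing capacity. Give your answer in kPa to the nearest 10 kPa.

tan38° = 0.7813, so N_q = e^(π×0.7813)·tan²(64°) = 11.64 × 4.204 = 48.93.
Effective surcharge at the founding depth q = γ·D_f = 18 × 1.4 = 25.2 kPa.
The water table coincides with the base, so in the self-weight term γ → γ' = 10.59 kN/m³.
q_ult = q·N_q + 0.5·γ·B·N_γ·s_γ
     = 25.2 × 48.933 + 0.5 × 10.59 × 2.24 × 78 × 0.88
     = 1233.1 + 814.13 = 2047.2 kPa.

q_ult ≈ 2050 kPa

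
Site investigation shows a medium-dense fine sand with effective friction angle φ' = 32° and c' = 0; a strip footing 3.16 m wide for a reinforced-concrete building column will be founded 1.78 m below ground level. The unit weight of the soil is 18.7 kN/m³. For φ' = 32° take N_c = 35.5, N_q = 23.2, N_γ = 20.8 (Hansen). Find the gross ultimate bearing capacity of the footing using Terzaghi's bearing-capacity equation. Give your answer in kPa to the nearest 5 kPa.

Effective surcharge at the founding depth q = γ·D_f = 18.7 × 1.78 = 33.286 kPa.
q_ult = q·N_q + 0.5·γ·B·N_γ
     = 33.286 × 23.2 + 0.5 × 18.7 × 3.16 × 20.8
     = 772.24 + 614.56 = 1386.8 kPa.

q_ult ≈ 1385 kPa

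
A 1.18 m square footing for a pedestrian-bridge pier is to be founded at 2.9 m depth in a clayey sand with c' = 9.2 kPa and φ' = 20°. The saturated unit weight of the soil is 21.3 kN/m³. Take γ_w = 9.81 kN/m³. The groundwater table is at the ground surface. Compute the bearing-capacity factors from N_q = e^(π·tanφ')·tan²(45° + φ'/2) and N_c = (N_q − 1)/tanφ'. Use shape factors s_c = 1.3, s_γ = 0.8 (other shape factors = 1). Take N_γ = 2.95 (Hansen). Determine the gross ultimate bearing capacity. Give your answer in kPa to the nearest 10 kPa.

q_ult ≈ 410 kPa

tan20° = 0.364, so N_q = e^(π×0.364)·tan²(55°) = 3.138 × 2.04 = 6.4.
N_c = (6.4 − 1)/tan20° = 14.83.
With the water table at the surface the whole profile is submerged: γ' = 21.3 − 9.81 = 11.49 kN/m³, so q = γ'·D_f = 33.321 kPa; the same γ' applies in the ½γBN_γ term.
q_ult = c·N_c·s_c + q·N_q + 0.5·γ·B·N_γ·s_γ
     = 9.2 × 14.835 × 1.3 + 33.321 × 6.3994 + 0.5 × 11.49 × 1.18 × 2.95 × 0.8
     = 177.42 + 213.23 + 15.999 = 406.66 kPa.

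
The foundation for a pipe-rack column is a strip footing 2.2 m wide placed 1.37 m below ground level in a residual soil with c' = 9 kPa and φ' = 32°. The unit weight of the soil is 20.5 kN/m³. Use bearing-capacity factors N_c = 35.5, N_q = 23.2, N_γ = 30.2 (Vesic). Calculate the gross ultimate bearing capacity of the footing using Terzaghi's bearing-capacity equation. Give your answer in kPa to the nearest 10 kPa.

Overburden at base level: q = 20.5 × 1.37 = 28.085 kPa.
Cohesion term c·N_c = 9 × 35.5 = 319.5 kPa; surcharge term q·N_q = 28.085 × 23.2 = 651.57 kPa; self-weight term 0.5·γ·B·N_γ = 0.5 × 20.5 × 2.2 × 30.2 = 681.01 kPa.
q_ult = 319.5 + 651.57 + 681.01 = 1652.1 kPa.

q_ult ≈ 1650 kPa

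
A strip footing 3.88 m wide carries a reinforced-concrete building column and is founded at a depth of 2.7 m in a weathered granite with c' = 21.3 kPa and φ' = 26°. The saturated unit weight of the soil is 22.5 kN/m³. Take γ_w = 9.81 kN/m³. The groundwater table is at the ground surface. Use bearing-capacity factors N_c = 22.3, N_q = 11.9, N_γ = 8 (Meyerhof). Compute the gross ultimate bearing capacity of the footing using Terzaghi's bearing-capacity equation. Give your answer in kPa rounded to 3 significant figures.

γ' = 22.5 − 9.81 = 12.69 kN/m³ (submerged throughout). q = 12.69 × 2.7 = 34.263 kPa; the same γ' applies in the ½γBN_γ term.
c·N_c = 21.3 × 22.3 = 474.99 kPa
q·N_q = 34.263 × 11.9 = 407.73 kPa
0.5·γ·B·N_γ = 0.5 × 12.69 × 3.88 × 8 = 196.95 kPa
q_ult = 474.99 + 407.73 + 196.95 = 1079.7 kPa.

q_ult ≈ 1080 kPa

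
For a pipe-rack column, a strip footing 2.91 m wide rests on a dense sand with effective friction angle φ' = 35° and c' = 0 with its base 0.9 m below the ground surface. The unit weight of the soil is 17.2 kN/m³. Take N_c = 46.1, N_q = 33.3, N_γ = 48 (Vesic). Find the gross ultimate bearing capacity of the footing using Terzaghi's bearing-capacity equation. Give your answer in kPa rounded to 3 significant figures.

q_ult ≈ 1720 kPa

Effective surcharge at the founding depth q = γ·D_f = 17.2 × 0.9 = 15.48 kPa.
q_ult = q·N_q + 0.5·γ·B·N_γ
     = 15.48 × 33.3 + 0.5 × 17.2 × 2.91 × 48
     = 515.48 + 1201.2 = 1716.7 kPa.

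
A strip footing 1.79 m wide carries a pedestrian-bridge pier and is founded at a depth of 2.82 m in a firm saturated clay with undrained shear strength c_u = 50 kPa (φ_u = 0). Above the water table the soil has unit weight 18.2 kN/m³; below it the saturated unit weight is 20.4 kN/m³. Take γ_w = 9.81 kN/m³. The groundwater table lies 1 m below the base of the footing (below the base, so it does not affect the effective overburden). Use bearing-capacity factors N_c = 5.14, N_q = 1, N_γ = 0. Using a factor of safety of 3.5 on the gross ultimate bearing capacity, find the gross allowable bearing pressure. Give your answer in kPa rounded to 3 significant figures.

Overburden at base level: q = 18.2 × 2.82 = 51.324 kPa.
Cohesion term c·N_c = 50 × 5.14 = 257 kPa; surcharge term q·N_q = 51.324 × 1 = 51.324 kPa.
q_ult = 257 + 51.324 = 308.32 kPa.
q_all = 308.32 / 3.5 = 88.093 kPa.

q_all ≈ 88.1 kPa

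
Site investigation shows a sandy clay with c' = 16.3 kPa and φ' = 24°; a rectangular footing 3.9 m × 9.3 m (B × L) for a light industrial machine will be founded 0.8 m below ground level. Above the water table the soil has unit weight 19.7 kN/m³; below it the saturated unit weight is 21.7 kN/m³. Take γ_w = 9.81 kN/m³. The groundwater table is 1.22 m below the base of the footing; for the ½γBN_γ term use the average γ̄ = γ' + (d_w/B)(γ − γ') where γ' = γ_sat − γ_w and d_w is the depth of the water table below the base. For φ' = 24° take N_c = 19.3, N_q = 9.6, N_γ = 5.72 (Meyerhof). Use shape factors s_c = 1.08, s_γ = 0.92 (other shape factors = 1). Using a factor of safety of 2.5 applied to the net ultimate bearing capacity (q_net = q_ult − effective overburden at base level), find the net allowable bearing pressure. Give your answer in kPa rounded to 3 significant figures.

q_all(net) ≈ 249 kPa

Overburden at base level: q = 19.7 × 0.8 = 15.76 kPa.
The water table is 1.22 m below the base (< B = 3.9 m), so the ½γBN_γ term uses γ̄ = γ' + (d_w/B)(γ − γ') = 11.89 + (1.22/3.9)(19.7 − 11.89) = 14.333 kN/m³.
Cohesion term c·N_c·s_c = 16.3 × 19.3 × 1.08 = 339.76 kPa; surcharge term q·N_q = 15.76 × 9.6 = 151.3 kPa; self-weight term 0.5·γ·B·N_γ·s_γ = 0.5 × 14.333 × 3.9 × 5.72 × 0.92 = 147.08 kPa.
q_ult = 339.76 + 151.3 + 147.08 = 638.14 kPa.
Net ultimate: q_net = 638.14 − 15.76 = 622.38 kPa.
q_all(net) = 622.38 / 2.5 = 248.95 kPa.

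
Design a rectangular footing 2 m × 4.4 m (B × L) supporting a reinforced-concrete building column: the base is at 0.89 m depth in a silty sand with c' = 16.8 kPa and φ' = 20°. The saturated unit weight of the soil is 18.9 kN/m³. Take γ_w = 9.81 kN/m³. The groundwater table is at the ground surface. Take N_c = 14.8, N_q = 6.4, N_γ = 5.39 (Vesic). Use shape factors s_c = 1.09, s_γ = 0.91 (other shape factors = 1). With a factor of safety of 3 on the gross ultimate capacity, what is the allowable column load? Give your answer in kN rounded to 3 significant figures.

P_all ≈ 1080 kN

γ' = 18.9 − 9.81 = 9.09 kN/m³ (submerged throughout). q = 9.09 × 0.89 = 8.0901 kPa; the same γ' applies in the ½γBN_γ term.
c·N_c·s_c = 16.8 × 14.8 × 1.09 = 271.02 kPa
q·N_q = 8.0901 × 6.4 = 51.777 kPa
0.5·γ·B·N_γ·s_γ = 0.5 × 9.09 × 2 × 5.39 × 0.91 = 44.586 kPa
q_ult = 271.02 + 51.777 + 44.586 = 367.38 kPa.
Gross allowable pressure q_all = 367.38 / 3 = 122.46 kPa.
Footing area = 8.8 m², so allowable column load = 122.46 × 8.8 = 1077.6 kN.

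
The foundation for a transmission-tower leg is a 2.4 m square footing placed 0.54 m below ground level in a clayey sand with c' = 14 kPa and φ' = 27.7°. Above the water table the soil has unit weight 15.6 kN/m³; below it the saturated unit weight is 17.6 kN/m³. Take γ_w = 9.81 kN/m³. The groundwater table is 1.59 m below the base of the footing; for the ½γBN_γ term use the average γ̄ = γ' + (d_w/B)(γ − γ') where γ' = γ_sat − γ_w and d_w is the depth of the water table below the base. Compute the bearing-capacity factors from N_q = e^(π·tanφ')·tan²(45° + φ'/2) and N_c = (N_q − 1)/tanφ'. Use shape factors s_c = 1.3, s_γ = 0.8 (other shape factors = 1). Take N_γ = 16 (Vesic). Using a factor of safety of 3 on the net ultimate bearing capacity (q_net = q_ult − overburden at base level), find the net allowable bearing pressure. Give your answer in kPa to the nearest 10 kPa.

q_all(net) ≈ 260 kPa

N_q = e^(π·tan27.7°)·tan²(58.85°) = 14.24; N_c = (N_q − 1)/tanφ' = 25.23.
Overburden at base level: q = 15.6 × 0.54 = 8.424 kPa.
The water table is 1.59 m below the base (< B = 2.4 m), so the ½γBN_γ term uses γ̄ = γ' + (d_w/B)(γ − γ') = 7.79 + (1.59/2.4)(15.6 − 7.79) = 12.964 kN/m³.
Cohesion term c·N_c·s_c = 14 × 25.226 × 1.3 = 459.1 kPa; surcharge term q·N_q = 8.424 × 14.244 = 119.99 kPa; self-weight term 0.5·γ·B·N_γ·s_γ = 0.5 × 12.964 × 2.4 × 16 × 0.8 = 199.13 kPa.
q_ult = 459.1 + 119.99 + 199.13 = 778.22 kPa.
q_net = 778.22 − 8.424 = 769.8 kPa.
q_all(net) = 769.8 / 3 = 256.6 kPa.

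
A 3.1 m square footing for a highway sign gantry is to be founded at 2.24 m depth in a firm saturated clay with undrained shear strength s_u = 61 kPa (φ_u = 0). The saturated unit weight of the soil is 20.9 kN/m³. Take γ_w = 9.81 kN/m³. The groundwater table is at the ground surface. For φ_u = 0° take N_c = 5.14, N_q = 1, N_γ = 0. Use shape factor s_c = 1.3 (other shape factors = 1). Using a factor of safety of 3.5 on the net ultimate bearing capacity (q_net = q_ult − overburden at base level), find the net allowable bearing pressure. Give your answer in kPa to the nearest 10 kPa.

q_all(net) ≈ 120 kPa

γ' = 20.9 − 9.81 = 11.09 kN/m³ (submerged throughout). q = 11.09 × 2.24 = 24.842 kPa.
c·N_c·s_c = 61 × 5.14 × 1.3 = 407.6 kPa
q·N_q = 24.842 × 1 = 24.842 kPa
q_ult = 407.6 + 24.842 = 432.44 kPa.
q_net = 432.44 − 24.842 = 407.6 kPa.
q_all(net) = 407.6 / 3.5 = 116.46 kPa.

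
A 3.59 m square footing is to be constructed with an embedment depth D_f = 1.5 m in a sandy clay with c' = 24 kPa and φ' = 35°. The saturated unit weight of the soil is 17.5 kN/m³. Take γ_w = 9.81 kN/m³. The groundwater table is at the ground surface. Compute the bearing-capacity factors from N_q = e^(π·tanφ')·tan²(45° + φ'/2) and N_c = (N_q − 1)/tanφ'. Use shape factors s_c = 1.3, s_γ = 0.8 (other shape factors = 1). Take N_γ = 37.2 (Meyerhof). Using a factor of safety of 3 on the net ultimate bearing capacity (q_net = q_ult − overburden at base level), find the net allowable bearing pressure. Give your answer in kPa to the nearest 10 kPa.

q_all(net) ≈ 740 kPa

N_q = e^(π·tan35°)·tan²(62.5°) = 33.3; N_c = (N_q − 1)/tanφ' = 46.12.
Water table at ground surface, so effective unit weight γ' = 17.5 − 9.81 = 7.69 kN/m³ is used throughout; overburden q = 7.69 × 1.5 = 11.535 kPa; the same γ' applies in the ½γBN_γ term.
Cohesion term c·N_c·s_c = 24 × 46.124 × 1.3 = 1439.1 kPa; surcharge term q·N_q = 11.535 × 33.296 = 384.07 kPa; self-weight term 0.5·γ·B·N_γ·s_γ = 0.5 × 7.69 × 3.59 × 37.2 × 0.8 = 410.79 kPa.
q_ult = 1439.1 + 384.07 + 410.79 = 2233.9 kPa.
q_net = 2233.9 − 11.535 = 2222.4 kPa.
q_all(net) = 2222.4 / 3 = 740.8 kPa.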